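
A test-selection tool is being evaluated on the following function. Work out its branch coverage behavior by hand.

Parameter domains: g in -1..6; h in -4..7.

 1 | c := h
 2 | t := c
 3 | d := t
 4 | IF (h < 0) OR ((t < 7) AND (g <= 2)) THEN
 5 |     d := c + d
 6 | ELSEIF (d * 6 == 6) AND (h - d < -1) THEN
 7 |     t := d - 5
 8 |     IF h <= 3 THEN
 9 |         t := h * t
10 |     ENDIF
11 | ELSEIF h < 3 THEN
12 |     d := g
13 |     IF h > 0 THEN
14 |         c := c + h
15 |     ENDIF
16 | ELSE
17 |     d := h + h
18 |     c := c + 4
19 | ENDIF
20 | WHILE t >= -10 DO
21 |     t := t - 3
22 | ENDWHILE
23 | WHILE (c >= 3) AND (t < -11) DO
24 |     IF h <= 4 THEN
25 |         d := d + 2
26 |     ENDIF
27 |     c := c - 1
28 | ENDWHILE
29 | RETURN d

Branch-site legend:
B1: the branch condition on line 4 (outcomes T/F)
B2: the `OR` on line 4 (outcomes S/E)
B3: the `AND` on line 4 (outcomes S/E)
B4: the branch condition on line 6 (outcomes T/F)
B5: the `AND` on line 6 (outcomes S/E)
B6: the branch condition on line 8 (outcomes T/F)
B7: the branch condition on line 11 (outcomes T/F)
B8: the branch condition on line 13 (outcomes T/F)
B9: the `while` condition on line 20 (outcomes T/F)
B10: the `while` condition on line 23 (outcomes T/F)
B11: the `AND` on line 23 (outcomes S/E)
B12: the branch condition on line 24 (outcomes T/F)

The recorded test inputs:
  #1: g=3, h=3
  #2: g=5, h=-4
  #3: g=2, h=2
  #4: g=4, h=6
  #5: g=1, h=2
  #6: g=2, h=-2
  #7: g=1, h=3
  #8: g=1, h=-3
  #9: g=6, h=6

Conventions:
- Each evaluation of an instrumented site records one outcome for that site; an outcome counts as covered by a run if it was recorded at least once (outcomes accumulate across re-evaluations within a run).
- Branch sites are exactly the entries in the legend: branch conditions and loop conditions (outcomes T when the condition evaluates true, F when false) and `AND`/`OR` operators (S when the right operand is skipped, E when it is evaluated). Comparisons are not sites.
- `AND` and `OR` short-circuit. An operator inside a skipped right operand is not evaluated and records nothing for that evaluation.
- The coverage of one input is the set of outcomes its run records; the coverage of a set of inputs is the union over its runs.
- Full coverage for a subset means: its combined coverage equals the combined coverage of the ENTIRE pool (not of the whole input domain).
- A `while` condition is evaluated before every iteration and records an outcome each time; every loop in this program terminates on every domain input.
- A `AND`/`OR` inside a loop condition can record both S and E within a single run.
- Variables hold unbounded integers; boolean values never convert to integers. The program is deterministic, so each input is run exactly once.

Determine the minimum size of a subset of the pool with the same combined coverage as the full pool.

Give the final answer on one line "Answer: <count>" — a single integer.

input #1, g=3, h=3: events B2->E, B3->E, B1->F, B5->S, B4->F, B7->F, B9->T, B9->T, B9->T, B9->T, B9->T, B9->F, B11->E, B10->T, ...; outcomes B1=F, B2=E, B3=E, B4=F, B5=S, B7=F, B9=T, B9=F, B10=T, B10=F, B11=S, B11=E, B12=T
input #2, g=5, h=-4: events B2->S, B1->T, B9->T, B9->T, B9->T, B9->F, B11->S, B10->F; outcomes B1=T, B2=S, B9=T, B9=F, B10=F, B11=S
input #3, g=2, h=2: events B2->E, B3->E, B1->T, B9->T, B9->T, B9->T, B9->T, B9->T, B9->F, B11->S, B10->F; outcomes B1=T, B2=E, B3=E, B9=T, B9=F, B10=F, B11=S
input #4, g=4, h=6: events B2->E, B3->E, B1->F, B5->S, B4->F, B7->F, B9->T, B9->T, B9->T, B9->T, B9->T, B9->T, B9->F, B11->E, ...; outcomes B1=F, B2=E, B3=E, B4=F, B5=S, B7=F, B9=T, B9=F, B10=T, B10=F, B11=S, B11=E, B12=F
input #5, g=1, h=2: events B2->E, B3->E, B1->T, B9->T, B9->T, B9->T, B9->T, B9->T, B9->F, B11->S, B10->F; outcomes B1=T, B2=E, B3=E, B9=T, B9=F, B10=F, B11=S
input #6, g=2, h=-2: events B2->S, B1->T, B9->T, B9->T, B9->T, B9->F, B11->S, B10->F; outcomes B1=T, B2=S, B9=T, B9=F, B10=F, B11=S
input #7, g=1, h=3: events B2->E, B3->E, B1->T, B9->T, B9->T, B9->T, B9->T, B9->T, B9->F, B11->E, B10->T, B12->T, B11->S, B10->F; outcomes B1=T, B2=E, B3=E, B9=T, B9=F, B10=T, B10=F, B11=S, B11=E, B12=T
input #8, g=1, h=-3: events B2->S, B1->T, B9->T, B9->T, B9->T, B9->F, B11->S, B10->F; outcomes B1=T, B2=S, B9=T, B9=F, B10=F, B11=S
input #9, g=6, h=6: events B2->E, B3->E, B1->F, B5->S, B4->F, B7->F, B9->T, B9->T, B9->T, B9->T, B9->T, B9->T, B9->F, B11->E, ...; outcomes B1=F, B2=E, B3=E, B4=F, B5=S, B7=F, B9=T, B9=F, B10=T, B10=F, B11=S, B11=E, B12=F
together the pool reaches 16 outcomes: B1=T, B1=F, B2=S, B2=E, B3=E, B4=F, B5=S, B7=F, B9=T, B9=F, B10=T, B10=F, B11=S, B11=E, B12=T, B12=F
checked all size-1 subsets: none covers 16 outcomes (max 13/16)
checked all size-2 subsets: none covers 16 outcomes (max 15/16)
size 3: inputs {1, 2, 4} cover all 16 outcomes, and no lexicographically smaller subset of this size does

Answer: 3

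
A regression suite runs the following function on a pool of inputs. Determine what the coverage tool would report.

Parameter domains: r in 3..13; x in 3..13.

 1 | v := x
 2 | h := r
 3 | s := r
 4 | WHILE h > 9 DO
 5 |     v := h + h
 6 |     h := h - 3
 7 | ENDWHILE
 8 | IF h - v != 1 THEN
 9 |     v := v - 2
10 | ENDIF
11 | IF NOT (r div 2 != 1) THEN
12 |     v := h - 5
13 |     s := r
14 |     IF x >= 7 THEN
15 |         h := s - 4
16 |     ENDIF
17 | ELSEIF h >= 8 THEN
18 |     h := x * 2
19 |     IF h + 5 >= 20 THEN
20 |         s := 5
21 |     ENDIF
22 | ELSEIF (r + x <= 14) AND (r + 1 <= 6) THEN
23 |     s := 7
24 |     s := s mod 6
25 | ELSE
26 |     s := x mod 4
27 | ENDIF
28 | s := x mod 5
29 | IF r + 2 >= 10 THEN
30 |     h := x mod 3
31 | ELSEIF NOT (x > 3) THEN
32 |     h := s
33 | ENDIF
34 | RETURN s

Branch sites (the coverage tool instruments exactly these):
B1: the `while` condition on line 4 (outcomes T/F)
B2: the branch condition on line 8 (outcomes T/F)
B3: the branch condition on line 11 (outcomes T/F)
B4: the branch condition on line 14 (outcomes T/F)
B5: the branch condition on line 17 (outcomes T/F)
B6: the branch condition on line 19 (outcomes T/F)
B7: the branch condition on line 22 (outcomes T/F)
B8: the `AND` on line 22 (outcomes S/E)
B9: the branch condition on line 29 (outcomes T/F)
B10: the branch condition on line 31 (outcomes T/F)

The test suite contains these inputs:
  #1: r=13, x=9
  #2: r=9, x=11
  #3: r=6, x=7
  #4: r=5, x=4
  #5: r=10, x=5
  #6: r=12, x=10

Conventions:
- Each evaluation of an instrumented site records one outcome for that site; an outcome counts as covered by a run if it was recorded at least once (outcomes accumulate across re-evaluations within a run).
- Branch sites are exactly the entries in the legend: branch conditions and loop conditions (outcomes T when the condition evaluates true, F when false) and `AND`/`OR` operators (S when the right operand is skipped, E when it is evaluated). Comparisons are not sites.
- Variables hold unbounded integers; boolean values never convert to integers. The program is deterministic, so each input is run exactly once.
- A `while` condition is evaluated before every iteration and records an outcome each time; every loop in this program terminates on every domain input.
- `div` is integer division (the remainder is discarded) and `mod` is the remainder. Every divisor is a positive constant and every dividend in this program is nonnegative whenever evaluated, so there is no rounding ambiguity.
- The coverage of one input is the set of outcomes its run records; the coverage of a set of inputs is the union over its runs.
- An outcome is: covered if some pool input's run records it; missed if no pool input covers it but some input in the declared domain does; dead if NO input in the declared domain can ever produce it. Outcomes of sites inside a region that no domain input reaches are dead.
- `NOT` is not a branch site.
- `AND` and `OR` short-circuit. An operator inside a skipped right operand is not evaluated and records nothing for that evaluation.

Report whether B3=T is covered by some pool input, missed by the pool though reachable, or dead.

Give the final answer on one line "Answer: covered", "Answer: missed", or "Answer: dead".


no pool input records B3=T
but domain input (r=3, x=3) does record it -> reachable, so missed
Answer: missed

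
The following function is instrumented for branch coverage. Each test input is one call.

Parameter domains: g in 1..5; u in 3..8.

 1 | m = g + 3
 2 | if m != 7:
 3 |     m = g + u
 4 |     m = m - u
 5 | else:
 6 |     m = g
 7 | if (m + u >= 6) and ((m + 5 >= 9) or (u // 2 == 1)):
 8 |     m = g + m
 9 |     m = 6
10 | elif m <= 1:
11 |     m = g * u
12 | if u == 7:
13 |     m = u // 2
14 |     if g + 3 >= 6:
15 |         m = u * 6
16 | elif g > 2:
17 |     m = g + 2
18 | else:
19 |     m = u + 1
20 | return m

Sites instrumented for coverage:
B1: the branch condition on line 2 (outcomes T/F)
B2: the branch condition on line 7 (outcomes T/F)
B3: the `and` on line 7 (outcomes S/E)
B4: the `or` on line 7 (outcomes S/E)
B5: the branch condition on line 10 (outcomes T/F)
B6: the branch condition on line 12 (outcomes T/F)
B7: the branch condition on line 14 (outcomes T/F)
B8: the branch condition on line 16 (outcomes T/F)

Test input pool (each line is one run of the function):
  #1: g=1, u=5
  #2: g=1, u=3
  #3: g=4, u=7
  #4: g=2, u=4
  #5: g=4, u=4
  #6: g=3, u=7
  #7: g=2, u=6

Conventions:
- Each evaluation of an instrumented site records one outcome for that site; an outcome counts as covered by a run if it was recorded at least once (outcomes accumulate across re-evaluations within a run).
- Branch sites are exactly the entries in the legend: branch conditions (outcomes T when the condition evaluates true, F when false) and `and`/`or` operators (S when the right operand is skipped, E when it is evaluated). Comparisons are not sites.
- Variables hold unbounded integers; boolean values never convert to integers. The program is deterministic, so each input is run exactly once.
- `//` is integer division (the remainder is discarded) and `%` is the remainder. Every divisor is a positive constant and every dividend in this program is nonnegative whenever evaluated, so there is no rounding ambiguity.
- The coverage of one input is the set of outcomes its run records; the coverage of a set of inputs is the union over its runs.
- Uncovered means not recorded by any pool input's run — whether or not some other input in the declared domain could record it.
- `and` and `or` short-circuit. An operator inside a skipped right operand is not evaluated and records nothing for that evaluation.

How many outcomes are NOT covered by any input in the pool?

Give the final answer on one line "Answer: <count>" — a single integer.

#1 (g=1, u=5) -> B1->T, B3->E, B4->E, B2->F, B5->T, B6->F, B8->F; covered: B1=T, B2=F, B3=E, B4=E, B5=T, B6=F, B8=F
#2 (g=1, u=3) -> B1->T, B3->S, B2->F, B5->T, B6->F, B8->F; covered: B1=T, B2=F, B3=S, B5=T, B6=F, B8=F
#3 (g=4, u=7) -> B1->F, B3->E, B4->S, B2->T, B6->T, B7->T; covered: B1=F, B2=T, B3=E, B4=S, B6=T, B7=T
#4 (g=2, u=4) -> B1->T, B3->E, B4->E, B2->F, B5->F, B6->F, B8->F; covered: B1=T, B2=F, B3=E, B4=E, B5=F, B6=F, B8=F
#5 (g=4, u=4) -> B1->F, B3->E, B4->S, B2->T, B6->F, B8->T; covered: B1=F, B2=T, B3=E, B4=S, B6=F, B8=T
#6 (g=3, u=7) -> B1->T, B3->E, B4->E, B2->F, B5->F, B6->T, B7->T; covered: B1=T, B2=F, B3=E, B4=E, B5=F, B6=T, B7=T
#7 (g=2, u=6) -> B1->T, B3->E, B4->E, B2->F, B5->F, B6->F, B8->F; covered: B1=T, B2=F, B3=E, B4=E, B5=F, B6=F, B8=F
union over the pool: B1=T, B1=F, B2=T, B2=F, B3=S, B3=E, B4=S, B4=E, B5=T, B5=F, B6=T, B6=F, B7=T, B8=T, B8=F
uncovered (1 of 16): B7=F

Answer: 1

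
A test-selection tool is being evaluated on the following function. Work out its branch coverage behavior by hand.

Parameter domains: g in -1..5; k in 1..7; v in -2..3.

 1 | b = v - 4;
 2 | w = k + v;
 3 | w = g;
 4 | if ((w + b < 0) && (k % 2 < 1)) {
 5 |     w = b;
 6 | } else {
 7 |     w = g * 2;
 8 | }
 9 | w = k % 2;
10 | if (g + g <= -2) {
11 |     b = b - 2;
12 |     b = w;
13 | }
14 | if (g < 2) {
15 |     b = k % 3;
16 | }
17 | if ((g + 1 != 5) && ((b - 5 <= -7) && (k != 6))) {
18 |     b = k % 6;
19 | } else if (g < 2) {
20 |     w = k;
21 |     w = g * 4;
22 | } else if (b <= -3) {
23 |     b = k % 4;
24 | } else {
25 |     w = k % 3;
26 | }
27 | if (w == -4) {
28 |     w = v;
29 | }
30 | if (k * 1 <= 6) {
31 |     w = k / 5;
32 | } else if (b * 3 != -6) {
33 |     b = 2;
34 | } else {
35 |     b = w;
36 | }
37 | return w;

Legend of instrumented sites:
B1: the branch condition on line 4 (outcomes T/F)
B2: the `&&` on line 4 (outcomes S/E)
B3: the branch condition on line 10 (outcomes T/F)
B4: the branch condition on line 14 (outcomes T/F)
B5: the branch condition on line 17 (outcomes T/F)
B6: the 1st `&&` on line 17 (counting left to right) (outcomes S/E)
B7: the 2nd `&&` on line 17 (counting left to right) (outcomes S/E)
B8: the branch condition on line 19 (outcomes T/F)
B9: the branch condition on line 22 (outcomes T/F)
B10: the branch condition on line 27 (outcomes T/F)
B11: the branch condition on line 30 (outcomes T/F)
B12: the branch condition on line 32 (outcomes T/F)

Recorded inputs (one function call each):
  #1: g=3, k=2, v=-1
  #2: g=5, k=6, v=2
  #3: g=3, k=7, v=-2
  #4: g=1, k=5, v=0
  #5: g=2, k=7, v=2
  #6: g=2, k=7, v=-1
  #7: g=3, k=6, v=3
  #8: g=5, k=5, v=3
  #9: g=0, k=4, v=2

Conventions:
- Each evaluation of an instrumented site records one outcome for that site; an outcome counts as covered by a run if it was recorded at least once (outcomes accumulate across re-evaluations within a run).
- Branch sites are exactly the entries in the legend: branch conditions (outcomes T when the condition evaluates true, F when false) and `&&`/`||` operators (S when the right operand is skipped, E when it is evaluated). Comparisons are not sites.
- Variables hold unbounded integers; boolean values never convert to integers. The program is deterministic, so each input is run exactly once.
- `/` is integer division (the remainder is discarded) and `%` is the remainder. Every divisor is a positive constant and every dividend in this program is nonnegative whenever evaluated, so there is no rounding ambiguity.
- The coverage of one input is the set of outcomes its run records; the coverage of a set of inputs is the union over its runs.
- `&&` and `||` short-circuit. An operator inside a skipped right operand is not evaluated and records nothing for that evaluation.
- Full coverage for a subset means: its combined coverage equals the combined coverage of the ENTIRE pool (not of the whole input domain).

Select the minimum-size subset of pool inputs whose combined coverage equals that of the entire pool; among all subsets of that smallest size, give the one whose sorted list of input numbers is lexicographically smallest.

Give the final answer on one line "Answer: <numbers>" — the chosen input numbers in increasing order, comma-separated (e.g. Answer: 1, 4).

input #1, g=3, k=2, v=-1: outcomes B1=T, B2=E, B3=F, B4=F, B5=T, B6=E, B7=E, B10=F, B11=T
input #2, g=5, k=6, v=2: outcomes B1=F, B2=S, B3=F, B4=F, B5=F, B6=E, B7=E, B8=F, B9=F, B10=F, B11=T
input #3, g=3, k=7, v=-2: outcomes B1=F, B2=E, B3=F, B4=F, B5=T, B6=E, B7=E, B10=F, B11=F, B12=T
input #4, g=1, k=5, v=0: outcomes B1=F, B2=E, B3=F, B4=T, B5=F, B6=E, B7=S, B8=T, B10=F, B11=T
input #5, g=2, k=7, v=2: outcomes B1=F, B2=S, B3=F, B4=F, B5=T, B6=E, B7=E, B10=F, B11=F, B12=T
input #6, g=2, k=7, v=-1: outcomes B1=F, B2=E, B3=F, B4=F, B5=T, B6=E, B7=E, B10=F, B11=F, B12=T
input #7, g=3, k=6, v=3: outcomes B1=F, B2=S, B3=F, B4=F, B5=F, B6=E, B7=S, B8=F, B9=F, B10=F, B11=T
input #8, g=5, k=5, v=3: outcomes B1=F, B2=S, B3=F, B4=F, B5=F, B6=E, B7=S, B8=F, B9=F, B10=F, B11=T
input #9, g=0, k=4, v=2: outcomes B1=T, B2=E, B3=F, B4=T, B5=F, B6=E, B7=S, B8=T, B10=F, B11=T
the full pool covers 19 outcomes: B1=T, B1=F, B2=S, B2=E, B3=F, B4=T, B4=F, B5=T, B5=F, B6=E, B7=S, B7=E, B8=T, B8=F, B9=F, B10=F, B11=T, B11=F, B12=T
every size-1 subset falls short of the 19 outcomes (best: 11/19)
every size-2 subset falls short of the 19 outcomes (best: 17/19)
size 3: inputs {2, 3, 9} cover all 19 outcomes, and no lexicographically smaller subset of this size does

Answer: 2, 3, 9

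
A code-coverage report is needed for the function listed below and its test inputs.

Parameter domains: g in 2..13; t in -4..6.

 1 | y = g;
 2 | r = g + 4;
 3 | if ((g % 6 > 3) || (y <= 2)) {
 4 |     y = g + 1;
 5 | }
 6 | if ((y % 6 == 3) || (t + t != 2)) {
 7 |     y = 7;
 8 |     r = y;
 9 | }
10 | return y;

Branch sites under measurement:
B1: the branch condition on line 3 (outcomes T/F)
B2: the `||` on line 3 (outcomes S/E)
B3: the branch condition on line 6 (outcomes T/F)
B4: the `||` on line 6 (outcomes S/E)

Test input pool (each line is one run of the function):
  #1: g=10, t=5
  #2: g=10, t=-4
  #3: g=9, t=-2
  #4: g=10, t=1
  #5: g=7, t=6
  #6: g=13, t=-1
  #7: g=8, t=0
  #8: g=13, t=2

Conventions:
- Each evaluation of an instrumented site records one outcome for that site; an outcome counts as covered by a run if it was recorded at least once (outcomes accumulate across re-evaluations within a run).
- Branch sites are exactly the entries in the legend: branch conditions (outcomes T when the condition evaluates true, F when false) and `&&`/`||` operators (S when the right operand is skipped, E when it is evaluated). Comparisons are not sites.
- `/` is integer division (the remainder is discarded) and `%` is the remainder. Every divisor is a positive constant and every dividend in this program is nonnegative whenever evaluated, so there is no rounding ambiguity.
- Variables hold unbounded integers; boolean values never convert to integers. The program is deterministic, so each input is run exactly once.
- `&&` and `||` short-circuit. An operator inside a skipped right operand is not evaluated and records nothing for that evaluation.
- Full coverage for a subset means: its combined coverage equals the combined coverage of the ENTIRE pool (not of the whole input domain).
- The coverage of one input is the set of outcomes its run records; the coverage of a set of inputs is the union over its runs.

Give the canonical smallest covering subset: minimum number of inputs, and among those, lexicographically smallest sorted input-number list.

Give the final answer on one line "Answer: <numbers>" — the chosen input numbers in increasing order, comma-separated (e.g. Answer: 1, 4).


input #1, g=10, t=5: events B2->S, B1->T, B4->E, B3->T; outcomes B1=T, B2=S, B3=T, B4=E
input #2, g=10, t=-4: events B2->S, B1->T, B4->E, B3->T; outcomes B1=T, B2=S, B3=T, B4=E
input #3, g=9, t=-2: events B2->E, B1->F, B4->S, B3->T; outcomes B1=F, B2=E, B3=T, B4=S
input #4, g=10, t=1: events B2->S, B1->T, B4->E, B3->F; outcomes B1=T, B2=S, B3=F, B4=E
input #5, g=7, t=6: events B2->E, B1->F, B4->E, B3->T; outcomes B1=F, B2=E, B3=T, B4=E
input #6, g=13, t=-1: events B2->E, B1->F, B4->E, B3->T; outcomes B1=F, B2=E, B3=T, B4=E
input #7, g=8, t=0: events B2->E, B1->F, B4->E, B3->T; outcomes B1=F, B2=E, B3=T, B4=E
input #8, g=13, t=2: events B2->E, B1->F, B4->E, B3->T; outcomes B1=F, B2=E, B3=T, B4=E
union over all inputs: B1=T, B1=F, B2=S, B2=E, B3=T, B3=F, B4=S, B4=E (8 outcomes)
checked all size-1 subsets: none covers 8 outcomes (max 4/8)
at size 2, {3, 4} reaches all 8 outcomes; every lexicographically earlier size-2 subset fails
Answer: 3, 4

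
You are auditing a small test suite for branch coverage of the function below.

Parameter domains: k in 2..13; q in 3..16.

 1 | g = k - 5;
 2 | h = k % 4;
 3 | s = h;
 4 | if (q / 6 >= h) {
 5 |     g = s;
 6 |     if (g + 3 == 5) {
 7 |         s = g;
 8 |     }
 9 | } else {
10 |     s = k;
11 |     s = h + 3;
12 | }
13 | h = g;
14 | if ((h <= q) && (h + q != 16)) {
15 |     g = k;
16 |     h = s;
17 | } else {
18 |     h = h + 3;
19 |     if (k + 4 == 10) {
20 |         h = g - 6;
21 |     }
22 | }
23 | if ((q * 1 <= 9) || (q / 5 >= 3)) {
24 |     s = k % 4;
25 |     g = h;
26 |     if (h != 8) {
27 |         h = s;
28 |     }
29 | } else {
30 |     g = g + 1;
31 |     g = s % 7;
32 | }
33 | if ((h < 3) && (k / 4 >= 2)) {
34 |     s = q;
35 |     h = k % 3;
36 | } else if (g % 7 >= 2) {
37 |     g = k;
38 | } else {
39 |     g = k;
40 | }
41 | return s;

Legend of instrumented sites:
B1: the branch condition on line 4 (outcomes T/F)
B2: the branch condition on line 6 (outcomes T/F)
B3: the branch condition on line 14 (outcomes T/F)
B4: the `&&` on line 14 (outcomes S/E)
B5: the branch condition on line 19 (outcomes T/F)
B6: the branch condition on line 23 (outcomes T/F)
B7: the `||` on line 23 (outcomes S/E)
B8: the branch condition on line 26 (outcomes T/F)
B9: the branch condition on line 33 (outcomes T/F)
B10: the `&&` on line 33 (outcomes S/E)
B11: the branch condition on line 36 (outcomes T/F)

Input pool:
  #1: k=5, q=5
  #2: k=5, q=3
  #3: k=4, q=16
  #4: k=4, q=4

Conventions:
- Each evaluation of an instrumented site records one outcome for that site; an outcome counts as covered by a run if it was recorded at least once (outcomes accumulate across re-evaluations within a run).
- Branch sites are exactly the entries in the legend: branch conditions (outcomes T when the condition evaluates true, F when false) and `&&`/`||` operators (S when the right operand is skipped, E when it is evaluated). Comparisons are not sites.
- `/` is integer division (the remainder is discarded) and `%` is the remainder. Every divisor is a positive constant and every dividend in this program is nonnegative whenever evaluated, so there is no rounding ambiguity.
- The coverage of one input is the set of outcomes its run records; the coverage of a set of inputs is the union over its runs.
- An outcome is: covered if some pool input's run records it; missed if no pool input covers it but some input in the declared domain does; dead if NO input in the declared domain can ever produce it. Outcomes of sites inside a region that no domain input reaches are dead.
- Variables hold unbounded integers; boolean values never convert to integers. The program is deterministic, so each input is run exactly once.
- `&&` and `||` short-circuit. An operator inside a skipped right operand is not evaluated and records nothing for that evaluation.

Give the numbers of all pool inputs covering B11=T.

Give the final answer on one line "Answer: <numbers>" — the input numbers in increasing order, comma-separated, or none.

input #1 (k=5, q=5): hits B11=T
input #2 (k=5, q=3): hits B11=T
input #3 (k=4, q=16): hits B11=T
input #4 (k=4, q=4): never hits B11=T

Answer: 1, 2, 3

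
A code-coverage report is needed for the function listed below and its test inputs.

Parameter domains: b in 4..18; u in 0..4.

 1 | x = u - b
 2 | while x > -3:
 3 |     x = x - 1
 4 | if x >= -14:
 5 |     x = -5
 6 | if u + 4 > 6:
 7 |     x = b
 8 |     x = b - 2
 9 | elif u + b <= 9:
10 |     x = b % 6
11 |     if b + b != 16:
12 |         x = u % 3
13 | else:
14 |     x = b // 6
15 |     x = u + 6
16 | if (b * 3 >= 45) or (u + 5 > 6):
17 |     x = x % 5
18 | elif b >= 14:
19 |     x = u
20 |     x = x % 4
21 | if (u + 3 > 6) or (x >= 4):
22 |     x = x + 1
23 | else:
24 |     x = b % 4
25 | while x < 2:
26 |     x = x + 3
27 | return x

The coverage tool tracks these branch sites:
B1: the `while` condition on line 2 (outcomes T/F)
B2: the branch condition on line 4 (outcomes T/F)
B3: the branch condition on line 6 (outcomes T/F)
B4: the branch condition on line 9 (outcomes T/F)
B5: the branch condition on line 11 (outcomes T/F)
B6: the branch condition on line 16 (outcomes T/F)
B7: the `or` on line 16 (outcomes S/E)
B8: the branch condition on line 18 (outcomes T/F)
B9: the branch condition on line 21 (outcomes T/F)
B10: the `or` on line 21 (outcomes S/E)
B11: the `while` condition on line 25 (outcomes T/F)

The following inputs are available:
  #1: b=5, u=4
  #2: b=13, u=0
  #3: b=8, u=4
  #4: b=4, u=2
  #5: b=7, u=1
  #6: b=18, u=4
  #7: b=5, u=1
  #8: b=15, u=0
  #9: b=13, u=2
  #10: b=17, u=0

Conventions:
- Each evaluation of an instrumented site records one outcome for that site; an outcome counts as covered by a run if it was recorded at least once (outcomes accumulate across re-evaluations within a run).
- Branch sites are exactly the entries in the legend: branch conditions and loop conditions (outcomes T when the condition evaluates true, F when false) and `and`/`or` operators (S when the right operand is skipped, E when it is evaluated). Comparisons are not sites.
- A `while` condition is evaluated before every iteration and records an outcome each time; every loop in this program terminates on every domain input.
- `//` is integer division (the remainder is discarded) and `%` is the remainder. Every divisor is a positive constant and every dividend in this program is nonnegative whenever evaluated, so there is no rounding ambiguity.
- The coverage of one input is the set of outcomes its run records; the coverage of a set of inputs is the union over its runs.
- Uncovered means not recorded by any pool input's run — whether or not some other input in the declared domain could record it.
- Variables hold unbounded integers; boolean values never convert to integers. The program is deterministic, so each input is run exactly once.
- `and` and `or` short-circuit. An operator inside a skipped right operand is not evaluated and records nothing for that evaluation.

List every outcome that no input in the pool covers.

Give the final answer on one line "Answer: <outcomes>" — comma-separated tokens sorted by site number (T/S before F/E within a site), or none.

test 1 (b=5, u=4) hits B1=T, B1=F, B2=T, B3=T, B6=T, B7=E, B9=T, B10=S, B11=F
test 2 (b=13, u=0) hits B1=F, B2=T, B3=F, B4=F, B6=F, B7=E, B8=F, B9=T, B10=E, B11=F
test 3 (b=8, u=4) hits B1=F, B2=T, B3=T, B6=T, B7=E, B9=T, B10=S, B11=F
test 4 (b=4, u=2) hits B1=T, B1=F, B2=T, B3=F, B4=T, B5=T, B6=T, B7=E, B9=F, B10=E, B11=T, B11=F
test 5 (b=7, u=1) hits B1=F, B2=T, B3=F, B4=T, B5=T, B6=F, B7=E, B8=F, B9=F, B10=E, B11=F
test 6 (b=18, u=4) hits B1=F, B2=T, B3=T, B6=T, B7=S, B9=T, B10=S, B11=F
test 7 (b=5, u=1) hits B1=F, B2=T, B3=F, B4=T, B5=T, B6=F, B7=E, B8=F, B9=F, B10=E, B11=T, B11=F
test 8 (b=15, u=0) hits B1=F, B2=F, B3=F, B4=F, B6=T, B7=S, B9=F, B10=E, B11=F
test 9 (b=13, u=2) hits B1=F, B2=T, B3=F, B4=F, B6=T, B7=E, B9=F, B10=E, B11=T, B11=F
test 10 (b=17, u=0) hits B1=F, B2=F, B3=F, B4=F, B6=T, B7=S, B9=F, B10=E, B11=T, B11=F
union over the pool: B1=T, B1=F, B2=T, B2=F, B3=T, B3=F, B4=T, B4=F, B5=T, B6=T, B6=F, B7=S, B7=E, B8=F, B9=T, B9=F, B10=S, B10=E, B11=T, B11=F
uncovered (2 of 22): B5=F, B8=T

Answer: B5=F, B8=T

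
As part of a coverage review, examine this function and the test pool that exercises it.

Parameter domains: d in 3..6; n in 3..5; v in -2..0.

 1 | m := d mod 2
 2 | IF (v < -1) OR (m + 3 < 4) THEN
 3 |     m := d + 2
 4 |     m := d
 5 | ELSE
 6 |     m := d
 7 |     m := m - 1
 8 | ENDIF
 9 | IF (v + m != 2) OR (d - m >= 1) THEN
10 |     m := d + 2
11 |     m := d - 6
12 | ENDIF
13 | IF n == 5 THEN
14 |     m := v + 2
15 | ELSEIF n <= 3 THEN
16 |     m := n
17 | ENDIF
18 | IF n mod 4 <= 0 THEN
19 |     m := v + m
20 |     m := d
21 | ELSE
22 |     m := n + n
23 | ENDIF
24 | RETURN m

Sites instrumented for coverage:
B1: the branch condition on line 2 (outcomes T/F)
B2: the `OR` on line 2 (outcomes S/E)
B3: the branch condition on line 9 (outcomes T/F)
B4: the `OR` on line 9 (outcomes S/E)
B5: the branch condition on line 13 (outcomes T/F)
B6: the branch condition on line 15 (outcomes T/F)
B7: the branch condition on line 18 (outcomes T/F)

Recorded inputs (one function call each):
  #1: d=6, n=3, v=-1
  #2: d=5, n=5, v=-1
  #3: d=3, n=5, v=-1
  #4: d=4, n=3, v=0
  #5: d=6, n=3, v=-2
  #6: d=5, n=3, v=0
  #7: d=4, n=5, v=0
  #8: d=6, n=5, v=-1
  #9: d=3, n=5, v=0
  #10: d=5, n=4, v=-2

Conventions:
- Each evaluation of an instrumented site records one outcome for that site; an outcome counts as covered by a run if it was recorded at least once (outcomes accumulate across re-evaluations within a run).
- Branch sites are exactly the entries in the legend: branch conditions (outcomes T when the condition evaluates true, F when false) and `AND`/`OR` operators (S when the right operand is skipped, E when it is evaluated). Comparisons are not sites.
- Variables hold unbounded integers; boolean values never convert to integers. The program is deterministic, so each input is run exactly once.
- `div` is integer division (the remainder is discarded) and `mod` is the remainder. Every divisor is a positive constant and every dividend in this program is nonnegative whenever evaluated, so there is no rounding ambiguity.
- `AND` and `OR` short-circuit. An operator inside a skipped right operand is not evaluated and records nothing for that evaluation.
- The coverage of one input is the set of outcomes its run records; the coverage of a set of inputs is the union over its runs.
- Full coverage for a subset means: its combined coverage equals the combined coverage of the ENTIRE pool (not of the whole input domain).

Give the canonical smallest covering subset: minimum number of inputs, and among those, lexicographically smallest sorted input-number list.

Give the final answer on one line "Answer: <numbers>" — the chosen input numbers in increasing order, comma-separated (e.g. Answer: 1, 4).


run #1 (d=6, n=3, v=-1) runs B2->E, B1->T, B4->S, B3->T, B5->F, B6->T, B7->F; records B1=T, B2=E, B3=T, B4=S, B5=F, B6=T, B7=F
run #2 (d=5, n=5, v=-1) runs B2->E, B1->F, B4->S, B3->T, B5->T, B7->F; records B1=F, B2=E, B3=T, B4=S, B5=T, B7=F
run #3 (d=3, n=5, v=-1) runs B2->E, B1->F, B4->S, B3->T, B5->T, B7->F; records B1=F, B2=E, B3=T, B4=S, B5=T, B7=F
run #4 (d=4, n=3, v=0) runs B2->E, B1->T, B4->S, B3->T, B5->F, B6->T, B7->F; records B1=T, B2=E, B3=T, B4=S, B5=F, B6=T, B7=F
run #5 (d=6, n=3, v=-2) runs B2->S, B1->T, B4->S, B3->T, B5->F, B6->T, B7->F; records B1=T, B2=S, B3=T, B4=S, B5=F, B6=T, B7=F
run #6 (d=5, n=3, v=0) runs B2->E, B1->F, B4->S, B3->T, B5->F, B6->T, B7->F; records B1=F, B2=E, B3=T, B4=S, B5=F, B6=T, B7=F
run #7 (d=4, n=5, v=0) runs B2->E, B1->T, B4->S, B3->T, B5->T, B7->F; records B1=T, B2=E, B3=T, B4=S, B5=T, B7=F
run #8 (d=6, n=5, v=-1) runs B2->E, B1->T, B4->S, B3->T, B5->T, B7->F; records B1=T, B2=E, B3=T, B4=S, B5=T, B7=F
run #9 (d=3, n=5, v=0) runs B2->E, B1->F, B4->E, B3->T, B5->T, B7->F; records B1=F, B2=E, B3=T, B4=E, B5=T, B7=F
run #10 (d=5, n=4, v=-2) runs B2->S, B1->T, B4->S, B3->T, B5->F, B6->F, B7->T; records B1=T, B2=S, B3=T, B4=S, B5=F, B6=F, B7=T
union over all inputs: B1=T, B1=F, B2=S, B2=E, B3=T, B4=S, B4=E, B5=T, B5=F, B6=T, B6=F, B7=T, B7=F (13 outcomes)
no size-1 subset reaches all 13 outcomes (best union: 7/13)
no size-2 subset reaches all 13 outcomes (best union: 12/13)
at size 3, {1, 9, 10} reaches all 13 outcomes; every lexicographically earlier size-3 subset fails
Answer: 1, 9, 10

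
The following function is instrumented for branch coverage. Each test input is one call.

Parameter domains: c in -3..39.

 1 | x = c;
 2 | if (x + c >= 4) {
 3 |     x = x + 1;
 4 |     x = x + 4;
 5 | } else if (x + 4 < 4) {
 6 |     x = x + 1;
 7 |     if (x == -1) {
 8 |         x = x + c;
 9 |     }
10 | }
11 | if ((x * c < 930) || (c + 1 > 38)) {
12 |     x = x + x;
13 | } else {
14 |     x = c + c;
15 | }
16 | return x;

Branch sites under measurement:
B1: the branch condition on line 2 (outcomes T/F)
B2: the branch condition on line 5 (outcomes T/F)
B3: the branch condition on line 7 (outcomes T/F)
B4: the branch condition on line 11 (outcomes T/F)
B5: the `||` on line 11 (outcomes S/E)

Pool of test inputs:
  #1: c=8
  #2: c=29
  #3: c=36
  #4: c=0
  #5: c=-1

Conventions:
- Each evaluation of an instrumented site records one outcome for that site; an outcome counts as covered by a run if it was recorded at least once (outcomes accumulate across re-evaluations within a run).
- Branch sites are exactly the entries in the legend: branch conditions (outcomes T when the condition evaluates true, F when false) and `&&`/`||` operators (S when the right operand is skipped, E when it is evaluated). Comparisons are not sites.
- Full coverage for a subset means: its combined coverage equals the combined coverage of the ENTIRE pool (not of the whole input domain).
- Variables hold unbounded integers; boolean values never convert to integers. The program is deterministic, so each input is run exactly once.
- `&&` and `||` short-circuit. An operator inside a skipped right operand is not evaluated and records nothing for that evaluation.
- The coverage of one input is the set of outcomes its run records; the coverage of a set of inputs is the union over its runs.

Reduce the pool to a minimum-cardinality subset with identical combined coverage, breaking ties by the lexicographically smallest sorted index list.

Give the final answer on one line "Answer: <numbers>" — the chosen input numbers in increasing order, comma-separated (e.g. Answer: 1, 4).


input #1, c=8: events B1->T, B5->S, B4->T; outcomes B1=T, B4=T, B5=S
input #2, c=29: events B1->T, B5->E, B4->F; outcomes B1=T, B4=F, B5=E
input #3, c=36: events B1->T, B5->E, B4->F; outcomes B1=T, B4=F, B5=E
input #4, c=0: events B1->F, B2->F, B5->S, B4->T; outcomes B1=F, B2=F, B4=T, B5=S
input #5, c=-1: events B1->F, B2->T, B3->F, B5->S, B4->T; outcomes B1=F, B2=T, B3=F, B4=T, B5=S
pool-wide coverage (9 outcomes): B1=T, B1=F, B2=T, B2=F, B3=F, B4=T, B4=F, B5=S, B5=E
no size-1 subset reaches all 9 outcomes (best union: 5/9)
no size-2 subset reaches all 9 outcomes (best union: 8/9)
at size 3, {2, 4, 5} reaches all 9 outcomes; every lexicographically earlier size-3 subset fails
Answer: 2, 4, 5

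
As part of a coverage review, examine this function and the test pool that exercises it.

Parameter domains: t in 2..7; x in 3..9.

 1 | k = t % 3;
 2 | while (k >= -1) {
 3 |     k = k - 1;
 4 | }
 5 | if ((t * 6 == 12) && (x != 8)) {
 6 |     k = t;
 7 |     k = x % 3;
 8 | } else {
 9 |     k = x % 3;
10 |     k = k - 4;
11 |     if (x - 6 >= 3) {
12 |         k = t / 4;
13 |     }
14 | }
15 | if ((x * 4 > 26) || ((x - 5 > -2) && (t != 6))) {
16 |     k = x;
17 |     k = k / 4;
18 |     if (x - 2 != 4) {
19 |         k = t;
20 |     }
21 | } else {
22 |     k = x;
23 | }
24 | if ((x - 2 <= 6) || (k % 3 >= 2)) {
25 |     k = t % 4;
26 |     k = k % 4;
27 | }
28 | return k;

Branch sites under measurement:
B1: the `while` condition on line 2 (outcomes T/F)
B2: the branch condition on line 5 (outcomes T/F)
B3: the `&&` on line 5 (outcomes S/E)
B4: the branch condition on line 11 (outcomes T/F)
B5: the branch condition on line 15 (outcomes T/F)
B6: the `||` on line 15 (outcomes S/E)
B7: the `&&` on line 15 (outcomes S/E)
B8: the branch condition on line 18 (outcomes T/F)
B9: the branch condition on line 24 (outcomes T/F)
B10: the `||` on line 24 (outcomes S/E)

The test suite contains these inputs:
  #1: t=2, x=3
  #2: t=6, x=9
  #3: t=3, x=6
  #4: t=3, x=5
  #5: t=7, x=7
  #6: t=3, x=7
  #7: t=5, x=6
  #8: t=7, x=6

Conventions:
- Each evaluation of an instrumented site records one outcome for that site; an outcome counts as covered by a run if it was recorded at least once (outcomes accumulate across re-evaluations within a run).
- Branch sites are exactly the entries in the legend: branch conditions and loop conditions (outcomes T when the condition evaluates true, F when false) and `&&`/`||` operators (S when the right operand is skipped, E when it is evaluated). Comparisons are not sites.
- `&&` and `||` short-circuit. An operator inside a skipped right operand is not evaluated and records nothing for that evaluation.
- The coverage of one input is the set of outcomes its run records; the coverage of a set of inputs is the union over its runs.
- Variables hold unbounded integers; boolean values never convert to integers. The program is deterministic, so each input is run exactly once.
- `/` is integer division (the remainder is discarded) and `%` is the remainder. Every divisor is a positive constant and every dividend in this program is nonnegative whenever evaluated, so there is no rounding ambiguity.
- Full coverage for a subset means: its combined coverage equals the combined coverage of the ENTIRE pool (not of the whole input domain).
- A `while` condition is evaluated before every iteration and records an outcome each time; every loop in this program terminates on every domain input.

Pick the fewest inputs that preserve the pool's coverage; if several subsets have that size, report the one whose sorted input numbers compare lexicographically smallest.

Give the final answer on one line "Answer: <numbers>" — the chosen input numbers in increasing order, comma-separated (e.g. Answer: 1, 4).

run #1 (t=2, x=3) runs B1->T, B1->T, B1->T, B1->T, B1->F, B3->E, B2->T, B6->E, B7->S, B5->F, B10->S, B9->T; records B1=T, B1=F, B2=T, B3=E, B5=F, B6=E, B7=S, B9=T, B10=S
run #2 (t=6, x=9) runs B1->T, B1->T, B1->F, B3->S, B2->F, B4->T, B6->S, B5->T, B8->T, B10->E, B9->F; records B1=T, B1=F, B2=F, B3=S, B4=T, B5=T, B6=S, B8=T, B9=F, B10=E
run #3 (t=3, x=6) runs B1->T, B1->T, B1->F, B3->S, B2->F, B4->F, B6->E, B7->E, B5->T, B8->F, B10->S, B9->T; records B1=T, B1=F, B2=F, B3=S, B4=F, B5=T, B6=E, B7=E, B8=F, B9=T, B10=S
run #4 (t=3, x=5) runs B1->T, B1->T, B1->F, B3->S, B2->F, B4->F, B6->E, B7->E, B5->T, B8->T, B10->S, B9->T; records B1=T, B1=F, B2=F, B3=S, B4=F, B5=T, B6=E, B7=E, B8=T, B9=T, B10=S
run #5 (t=7, x=7) runs B1->T, B1->T, B1->T, B1->F, B3->S, B2->F, B4->F, B6->S, B5->T, B8->T, B10->S, B9->T; records B1=T, B1=F, B2=F, B3=S, B4=F, B5=T, B6=S, B8=T, B9=T, B10=S
run #6 (t=3, x=7) runs B1->T, B1->T, B1->F, B3->S, B2->F, B4->F, B6->S, B5->T, B8->T, B10->S, B9->T; records B1=T, B1=F, B2=F, B3=S, B4=F, B5=T, B6=S, B8=T, B9=T, B10=S
run #7 (t=5, x=6) runs B1->T, B1->T, B1->T, B1->T, B1->F, B3->S, B2->F, B4->F, B6->E, B7->E, B5->T, B8->F, B10->S, B9->T; records B1=T, B1=F, B2=F, B3=S, B4=F, B5=T, B6=E, B7=E, B8=F, B9=T, B10=S
run #8 (t=7, x=6) runs B1->T, B1->T, B1->T, B1->F, B3->S, B2->F, B4->F, B6->E, B7->E, B5->T, B8->F, B10->S, B9->T; records B1=T, B1=F, B2=F, B3=S, B4=F, B5=T, B6=E, B7=E, B8=F, B9=T, B10=S
together the pool reaches 20 outcomes: B1=T, B1=F, B2=T, B2=F, B3=S, B3=E, B4=T, B4=F, B5=T, B5=F, B6=S, B6=E, B7=S, B7=E, B8=T, B8=F, B9=T, B9=F, B10=S, B10=E
size 1 is not enough: best union over all size-1 subsets is 11/20
size 2 is not enough: best union over all size-2 subsets is 17/20
at size 3, {1, 2, 3} reaches all 20 outcomes; every lexicographically earlier size-3 subset fails

Answer: 1, 2, 3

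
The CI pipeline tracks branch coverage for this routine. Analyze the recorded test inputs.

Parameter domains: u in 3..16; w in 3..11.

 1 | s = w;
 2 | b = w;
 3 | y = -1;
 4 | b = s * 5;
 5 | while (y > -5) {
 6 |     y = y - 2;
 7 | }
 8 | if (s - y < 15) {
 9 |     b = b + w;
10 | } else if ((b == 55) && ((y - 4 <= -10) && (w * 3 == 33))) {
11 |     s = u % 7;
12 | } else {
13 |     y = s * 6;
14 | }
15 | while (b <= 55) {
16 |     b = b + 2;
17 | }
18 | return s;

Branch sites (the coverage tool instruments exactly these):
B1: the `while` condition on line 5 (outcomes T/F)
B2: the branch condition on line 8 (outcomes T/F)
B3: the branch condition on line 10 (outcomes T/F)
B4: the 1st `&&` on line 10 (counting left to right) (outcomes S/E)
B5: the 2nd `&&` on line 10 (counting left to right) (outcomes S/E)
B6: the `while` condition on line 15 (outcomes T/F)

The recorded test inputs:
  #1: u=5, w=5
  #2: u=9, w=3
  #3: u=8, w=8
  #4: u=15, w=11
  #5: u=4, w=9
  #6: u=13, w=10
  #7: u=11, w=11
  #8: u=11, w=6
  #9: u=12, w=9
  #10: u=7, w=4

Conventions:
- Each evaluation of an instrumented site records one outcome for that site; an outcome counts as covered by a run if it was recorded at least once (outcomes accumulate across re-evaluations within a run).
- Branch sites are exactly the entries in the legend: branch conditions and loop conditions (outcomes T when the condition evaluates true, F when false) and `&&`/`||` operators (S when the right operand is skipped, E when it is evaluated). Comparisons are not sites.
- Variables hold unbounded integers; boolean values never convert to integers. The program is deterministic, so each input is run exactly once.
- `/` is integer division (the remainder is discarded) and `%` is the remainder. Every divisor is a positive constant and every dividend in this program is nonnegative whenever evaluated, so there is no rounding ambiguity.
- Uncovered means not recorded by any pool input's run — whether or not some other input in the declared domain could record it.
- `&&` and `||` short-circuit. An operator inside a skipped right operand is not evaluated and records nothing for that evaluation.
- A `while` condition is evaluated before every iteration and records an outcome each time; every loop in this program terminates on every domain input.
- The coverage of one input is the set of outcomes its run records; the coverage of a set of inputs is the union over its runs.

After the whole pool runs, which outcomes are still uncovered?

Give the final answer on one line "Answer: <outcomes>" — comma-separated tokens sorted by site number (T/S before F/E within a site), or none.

input #1 (u=5, w=5): covers B1=T, B1=F, B2=T, B6=T, B6=F
input #2 (u=9, w=3): covers B1=T, B1=F, B2=T, B6=T, B6=F
input #3 (u=8, w=8): covers B1=T, B1=F, B2=T, B6=T, B6=F
input #4 (u=15, w=11): covers B1=T, B1=F, B2=F, B3=F, B4=E, B5=S, B6=T, B6=F
input #5 (u=4, w=9): covers B1=T, B1=F, B2=T, B6=T, B6=F
input #6 (u=13, w=10): covers B1=T, B1=F, B2=F, B3=F, B4=S, B6=T, B6=F
input #7 (u=11, w=11): covers B1=T, B1=F, B2=F, B3=F, B4=E, B5=S, B6=T, B6=F
input #8 (u=11, w=6): covers B1=T, B1=F, B2=T, B6=T, B6=F
input #9 (u=12, w=9): covers B1=T, B1=F, B2=T, B6=T, B6=F
input #10 (u=7, w=4): covers B1=T, B1=F, B2=T, B6=T, B6=F
union over the pool: B1=T, B1=F, B2=T, B2=F, B3=F, B4=S, B4=E, B5=S, B6=T, B6=F
uncovered (2 of 12): B3=T, B5=E

Answer: B3=T, B5=E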